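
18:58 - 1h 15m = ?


Start: 1138 minutes from midnight
Subtract: 75 minutes
Remaining: 1138 - 75 = 1063
Hours: 17, Minutes: 43

17:43


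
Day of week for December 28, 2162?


Tuesday

Zeller's congruence:
q=28, m=12, k=62, j=21
h = (28 + ⌊13×13/5⌋ + 62 + ⌊62/4⌋ + ⌊21/4⌋ - 2×21) mod 7
= (28 + 33 + 62 + 15 + 5 - 42) mod 7
= 101 mod 7 = 3
h=3 → Tuesday


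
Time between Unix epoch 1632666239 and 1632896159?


Difference = 1632896159 - 1632666239 = 229920 seconds
In hours: 229920 / 3600 ≈ 63.9
In days: 229920 / 86400 ≈ 2.66

229920 seconds (63.9 hours / 2.66 days)


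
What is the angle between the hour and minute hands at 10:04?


82.0°

Hour hand = 10×30 + 4×0.5 = 302.0°
Minute hand = 4×6 = 24°
Difference = |302.0 - 24| = 278.0°
Since > 180°: 360 - 278.0 = 82.0°


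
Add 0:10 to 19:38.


Start: 1178 minutes from midnight
Add: 10 minutes
Total: 1188 minutes
Hours: 1188 ÷ 60 = 19 remainder 48

19:48


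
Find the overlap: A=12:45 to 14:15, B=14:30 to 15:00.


0 minutes

Meeting A: 765-855 (in minutes from midnight)
Meeting B: 870-900
Overlap start = max(765, 870) = 870
Overlap end = min(855, 900) = 855
Overlap = max(0, 855 - 870) = 0 min


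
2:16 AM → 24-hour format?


02:16

Input: 2:16 AM
AM hour stays: 2


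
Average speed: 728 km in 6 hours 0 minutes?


121.3 km/h

Distance: 728 km
Time: 6 hours
Speed = 728 / 6 ≈ 121.3 km/h


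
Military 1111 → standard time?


Hour: 11
11 < 12 → AM

11:11 AM


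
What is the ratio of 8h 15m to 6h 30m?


Duration 1: 495 minutes
Duration 2: 390 minutes
Ratio = 495:390
GCD = 15
Simplified = 33:26
As a decimal: 33/26 ≈ 1.27

33:26 (1.27)


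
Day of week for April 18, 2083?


Zeller's congruence:
q=18, m=4, k=83, j=20
h = (18 + ⌊13×5/5⌋ + 83 + ⌊83/4⌋ + ⌊20/4⌋ - 2×20) mod 7
= (18 + 13 + 83 + 20 + 5 - 40) mod 7
= 99 mod 7 = 1
h=1 → Sunday

Sunday


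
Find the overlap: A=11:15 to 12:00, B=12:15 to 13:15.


0 minutes

Meeting A: 675-720 (in minutes from midnight)
Meeting B: 735-795
Overlap start = max(675, 735) = 735
Overlap end = min(720, 795) = 720
Overlap = max(0, 720 - 735) = 0 min


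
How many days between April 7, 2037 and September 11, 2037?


157 days

From April 7, 2037 to September 11, 2037
Rest of April 2037: 30 - 7 = 23
Full months: May 31, June 30, July 31, August 31
Days into September 2037: 11
Total = 23 + 31 + 30 + 31 + 31 + 11 = 157 days


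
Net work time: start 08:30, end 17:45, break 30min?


Total time = (17×60+45) - (8×60+30)
= 1065 - 510 = 555 min
Minus break: 555 - 30 = 525 min
= 8h 45m

8h 45m (525 minutes)


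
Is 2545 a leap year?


No

Rules: divisible by 4 AND (not by 100 OR by 400)
2545 ÷ 4 = 636 remainder 1 → not divisible by 4
Not divisible by 4 → not a leap year


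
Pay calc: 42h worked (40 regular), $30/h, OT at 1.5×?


$1290.00

Regular: 40h × $30 = $1200.00
Overtime: 42 - 40 = 2h
OT pay: 2h × $30 × 1.5 = $90.00
Total = $1200.00 + $90.00 = $1290.00


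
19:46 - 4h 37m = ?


Start: 1186 minutes from midnight
Subtract: 277 minutes
Remaining: 1186 - 277 = 909
Hours: 15, Minutes: 9

15:09


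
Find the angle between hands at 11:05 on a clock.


57.5°

Hour hand = 11×30 + 5×0.5 = 332.5°
Minute hand = 5×6 = 30°
Difference = |332.5 - 30| = 302.5°
Since > 180°: 360 - 302.5 = 57.5°


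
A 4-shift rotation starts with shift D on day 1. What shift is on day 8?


Shift C

Shifts: A, B, C, D
Start: D (index 3)
Day 8: (3 + 8 - 1) mod 4
= 10 mod 4
= 2
Index 2 → shift C


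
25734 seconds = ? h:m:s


7h 8m 54s

Hours: 25734 ÷ 3600 = 7 remainder 534
Minutes: 534 ÷ 60 = 8 remainder 54
Seconds: 54


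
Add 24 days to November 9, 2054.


Start: November 9, 2054
Add 24 days
November 9 → December 1: 30 - 9 + 1 = 22 days (24 - 22 = 2 left)
December 1 + 2 = December 3, 2054

December 3, 2054


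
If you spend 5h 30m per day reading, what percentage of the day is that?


22.9%

Time: 330 minutes
Day: 1440 minutes
Percentage = (330/1440) × 100 ≈ 22.9%


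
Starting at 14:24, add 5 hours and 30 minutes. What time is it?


19:54

Start: 864 minutes from midnight
Add: 330 minutes
Total: 1194 minutes
Hours: 1194 ÷ 60 = 19 remainder 54


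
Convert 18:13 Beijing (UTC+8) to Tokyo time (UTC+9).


Time difference = UTC+9 - UTC+8 = +1 hours
New hour = (18 + 1) mod 24
= 19 mod 24 = 19
Minutes unchanged → 19:13

19:13


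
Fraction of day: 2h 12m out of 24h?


Total minutes: 2×60 + 12 = 132
Day = 24×60 = 1440 minutes
Fraction = 132/1440 ≈ 0.0917
As a percentage: 132/1440 × 100 ≈ 9.17%

0.0917 (9.17%)


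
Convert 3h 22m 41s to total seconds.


Hours: 3 × 3600 = 10800
Minutes: 22 × 60 = 1320
Seconds: 41
Total = 10800 + 1320 + 41 = 12161

12161 seconds


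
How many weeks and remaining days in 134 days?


19 weeks 1 days

Weeks: 134 ÷ 7 = 19 remainder 1


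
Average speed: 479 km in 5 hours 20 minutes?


Distance: 479 km
Time: 5h 20m = 320 min = 320/60 = 16/3 hours
Speed = 479 ÷ (16/3) = 479 × 3 / 16 = 1437/16 ≈ 89.8 km/h

89.8 km/h


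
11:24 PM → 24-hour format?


Input: 11:24 PM
PM: 11 + 12 = 23

23:24


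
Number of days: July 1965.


31 days

Month: July (month 7)
July has 31 days


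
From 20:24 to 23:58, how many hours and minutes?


End time in minutes: 23×60 + 58 = 1438
Start time in minutes: 20×60 + 24 = 1224
Difference = 1438 - 1224 = 214 minutes
= 3 hours 34 minutes

3h 34m


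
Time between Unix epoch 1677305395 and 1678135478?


830083 seconds (230.6 hours / 9.61 days)

Difference = 1678135478 - 1677305395 = 830083 seconds
In hours: 830083 / 3600 ≈ 230.6
In days: 830083 / 86400 ≈ 9.61


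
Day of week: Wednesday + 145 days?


Start: Wednesday (index 2)
(2 + 145) mod 7
= 147 mod 7
= 0
Index 0 → Monday

Monday


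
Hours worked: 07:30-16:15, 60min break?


Total time = (16×60+15) - (7×60+30)
= 975 - 450 = 525 min
Minus break: 525 - 60 = 465 min
= 7h 45m

7h 45m (465 minutes)


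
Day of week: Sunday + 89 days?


Start: Sunday (index 6)
(6 + 89) mod 7
= 95 mod 7
= 4
Index 4 → Friday

Friday


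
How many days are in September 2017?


30 days

Month: September (month 9)
September has 30 days


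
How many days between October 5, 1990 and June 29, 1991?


267 days

From October 5, 1990 to June 29, 1991
Rest of October 1990: 31 - 5 = 26
Full months: November 30, December 31, January 31, February 1991 28, March 31, April 30, May 31
Days into June 1991: 29
Total = 26 + 30 + 31 + 31 + 28 + 31 + 30 + 31 + 29 = 267 days


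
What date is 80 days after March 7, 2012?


Start: March 7, 2012
Add 80 days
March 7 → April 1: 31 - 7 + 1 = 25 days (80 - 25 = 55 left)
April 1 → May 1: 30 - 1 + 1 = 30 days (55 - 30 = 25 left)
May 1 + 25 = May 26, 2012

May 26, 2012


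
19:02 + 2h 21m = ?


21:23

Start: 1142 minutes from midnight
Add: 141 minutes
Total: 1283 minutes
Hours: 1283 ÷ 60 = 21 remainder 23


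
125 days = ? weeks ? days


17 weeks 6 days

Weeks: 125 ÷ 7 = 17 remainder 6


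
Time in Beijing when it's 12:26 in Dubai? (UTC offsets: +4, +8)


16:26

Time difference = UTC+8 - UTC+4 = +4 hours
New hour = (12 + 4) mod 24
= 16 mod 24 = 16
Minutes unchanged → 16:26


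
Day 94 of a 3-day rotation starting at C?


Shift C

Shifts: A, B, C
Start: C (index 2)
Day 94: (2 + 94 - 1) mod 3
= 95 mod 3
= 2
Index 2 → shift C


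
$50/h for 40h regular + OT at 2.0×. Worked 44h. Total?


$2400.00

Regular: 40h × $50 = $2000.00
Overtime: 44 - 40 = 4h
OT pay: 4h × $50 × 2.0 = $400.00
Total = $2000.00 + $400.00 = $2400.00


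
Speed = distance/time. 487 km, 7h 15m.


Distance: 487 km
Time: 7h 15m = 435 min = 435/60 = 29/4 hours
Speed = 487 ÷ (29/4) = 487 × 4 / 29 = 1948/29 ≈ 67.2 km/h

67.2 km/h


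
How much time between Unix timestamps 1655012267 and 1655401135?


388868 seconds (108.0 hours / 4.50 days)

Difference = 1655401135 - 1655012267 = 388868 seconds
In hours: 388868 / 3600 ≈ 108.0
In days: 388868 / 86400 ≈ 4.50


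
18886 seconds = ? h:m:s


5h 14m 46s

Hours: 18886 ÷ 3600 = 5 remainder 886
Minutes: 886 ÷ 60 = 14 remainder 46
Seconds: 46


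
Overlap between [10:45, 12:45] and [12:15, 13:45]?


30 minutes

Meeting A: 645-765 (in minutes from midnight)
Meeting B: 735-825
Overlap start = max(645, 735) = 735
Overlap end = min(765, 825) = 765
Overlap = max(0, 765 - 735) = 30 min


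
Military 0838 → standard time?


Hour: 8
8 < 12 → AM

8:38 AM


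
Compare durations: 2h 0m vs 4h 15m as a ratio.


8:17 (0.47)

Duration 1: 120 minutes
Duration 2: 255 minutes
Ratio = 120:255
GCD = 15
Simplified = 8:17
As a decimal: 8/17 ≈ 0.47


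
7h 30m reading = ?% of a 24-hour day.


31.3%

Time: 450 minutes
Day: 1440 minutes
Percentage = (450/1440) × 100 ≈ 31.3%


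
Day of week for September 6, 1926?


Zeller's congruence:
q=6, m=9, k=26, j=19
h = (6 + ⌊13×10/5⌋ + 26 + ⌊26/4⌋ + ⌊19/4⌋ - 2×19) mod 7
= (6 + 26 + 26 + 6 + 4 - 38) mod 7
= 30 mod 7 = 2
h=2 → Monday

Monday


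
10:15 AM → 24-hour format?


10:15

Input: 10:15 AM
AM hour stays: 10


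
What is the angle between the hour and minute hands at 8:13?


168.5°

Hour hand = 8×30 + 13×0.5 = 246.5°
Minute hand = 13×6 = 78°
Difference = |246.5 - 78| = 168.5°


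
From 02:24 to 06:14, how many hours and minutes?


End time in minutes: 6×60 + 14 = 374
Start time in minutes: 2×60 + 24 = 144
Difference = 374 - 144 = 230 minutes
= 3 hours 50 minutes

3h 50m


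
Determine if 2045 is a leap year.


No

Rules: divisible by 4 AND (not by 100 OR by 400)
2045 ÷ 4 = 511 remainder 1 → not divisible by 4
Not divisible by 4 → not a leap year


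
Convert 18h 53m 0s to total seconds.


Hours: 18 × 3600 = 64800
Minutes: 53 × 60 = 3180
Seconds: 0
Total = 64800 + 3180 + 0 = 67980

67980 seconds


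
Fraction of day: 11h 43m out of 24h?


Total minutes: 11×60 + 43 = 703
Day = 24×60 = 1440 minutes
Fraction = 703/1440 ≈ 0.4882
As a percentage: 703/1440 × 100 ≈ 48.82%

0.4882 (48.82%)


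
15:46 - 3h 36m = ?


Start: 946 minutes from midnight
Subtract: 216 minutes
Remaining: 946 - 216 = 730
Hours: 12, Minutes: 10

12:10


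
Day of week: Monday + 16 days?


Start: Monday (index 0)
(0 + 16) mod 7
= 16 mod 7
= 2
Index 2 → Wednesday

Wednesday


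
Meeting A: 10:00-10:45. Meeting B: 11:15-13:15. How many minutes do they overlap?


Meeting A: 600-645 (in minutes from midnight)
Meeting B: 675-795
Overlap start = max(600, 675) = 675
Overlap end = min(645, 795) = 645
Overlap = max(0, 645 - 675) = 0 min

0 minutes


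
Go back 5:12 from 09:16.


04:04

Start: 556 minutes from midnight
Subtract: 312 minutes
Remaining: 556 - 312 = 244
Hours: 4, Minutes: 4


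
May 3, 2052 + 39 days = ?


Start: May 3, 2052
Add 39 days
May 3 → June 1: 31 - 3 + 1 = 29 days (39 - 29 = 10 left)
June 1 + 10 = June 11, 2052

June 11, 2052


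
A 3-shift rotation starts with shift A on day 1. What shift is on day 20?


Shifts: A, B, C
Start: A (index 0)
Day 20: (0 + 20 - 1) mod 3
= 19 mod 3
= 1
Index 1 → shift B

Shift B


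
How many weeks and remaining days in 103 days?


Weeks: 103 ÷ 7 = 14 remainder 5

14 weeks 5 days


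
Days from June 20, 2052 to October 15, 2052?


117 days

From June 20, 2052 to October 15, 2052
Rest of June 2052: 30 - 20 = 10
Full months: July 31, August 31, September 30
Days into October 2052: 15
Total = 10 + 31 + 31 + 30 + 15 = 117 days


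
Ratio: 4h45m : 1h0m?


Duration 1: 285 minutes
Duration 2: 60 minutes
Ratio = 285:60
GCD = 15
Simplified = 19:4
As a decimal: 19/4 = 4.75

19:4 (4.75)


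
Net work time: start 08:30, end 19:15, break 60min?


9h 45m (585 minutes)

Total time = (19×60+15) - (8×60+30)
= 1155 - 510 = 645 min
Minus break: 645 - 60 = 585 min
= 9h 45m


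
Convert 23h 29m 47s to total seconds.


Hours: 23 × 3600 = 82800
Minutes: 29 × 60 = 1740
Seconds: 47
Total = 82800 + 1740 + 47 = 84587

84587 seconds


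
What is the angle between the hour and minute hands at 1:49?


Hour hand = 1×30 + 49×0.5 = 54.5°
Minute hand = 49×6 = 294°
Difference = |54.5 - 294| = 239.5°
Since > 180°: 360 - 239.5 = 120.5°

120.5°


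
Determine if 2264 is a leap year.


Yes

Rules: divisible by 4 AND (not by 100 OR by 400)
2264 ÷ 4 = 566 exactly → divisible by 4
2264 ÷ 100 = 22 remainder 64 → not divisible by 100
Divisible by 4 but not by 100 → leap year


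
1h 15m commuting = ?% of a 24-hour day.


5.2%

Time: 75 minutes
Day: 1440 minutes
Percentage = (75/1440) × 100 ≈ 5.2%


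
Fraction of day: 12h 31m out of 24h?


0.5215 (52.15%)

Total minutes: 12×60 + 31 = 751
Day = 24×60 = 1440 minutes
Fraction = 751/1440 ≈ 0.5215
As a percentage: 751/1440 × 100 ≈ 52.15%


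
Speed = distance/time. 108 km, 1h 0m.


108.0 km/h

Distance: 108 km
Time: 1 hours
Speed = 108 / 1 = 108.0 km/h


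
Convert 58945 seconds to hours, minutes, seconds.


Hours: 58945 ÷ 3600 = 16 remainder 1345
Minutes: 1345 ÷ 60 = 22 remainder 25
Seconds: 25

16h 22m 25s


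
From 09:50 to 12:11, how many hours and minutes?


2h 21m

End time in minutes: 12×60 + 11 = 731
Start time in minutes: 9×60 + 50 = 590
Difference = 731 - 590 = 141 minutes
= 2 hours 21 minutes


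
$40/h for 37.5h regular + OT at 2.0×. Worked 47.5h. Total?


Regular: 37.5h × $40 = $1500.00
Overtime: 47.5 - 37.5 = 10.0h
OT pay: 10.0h × $40 × 2.0 = $800.00
Total = $1500.00 + $800.00 = $2300.00

$2300.00


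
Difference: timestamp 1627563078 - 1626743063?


820015 seconds (227.8 hours / 9.49 days)

Difference = 1627563078 - 1626743063 = 820015 seconds
In hours: 820015 / 3600 ≈ 227.8
In days: 820015 / 86400 ≈ 9.49


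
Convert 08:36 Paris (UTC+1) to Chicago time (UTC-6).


01:36

Time difference = UTC-6 - UTC+1 = -7 hours
New hour = (8 -7) mod 24
= 1 mod 24 = 1
Minutes unchanged → 01:36


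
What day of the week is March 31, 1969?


Monday

Zeller's congruence:
q=31, m=3, k=69, j=19
h = (31 + ⌊13×4/5⌋ + 69 + ⌊69/4⌋ + ⌊19/4⌋ - 2×19) mod 7
= (31 + 10 + 69 + 17 + 4 - 38) mod 7
= 93 mod 7 = 2
h=2 → Monday


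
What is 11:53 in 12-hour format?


Hour: 11
11 < 12 → AM

11:53 AM


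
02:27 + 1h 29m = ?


Start: 147 minutes from midnight
Add: 89 minutes
Total: 236 minutes
Hours: 236 ÷ 60 = 3 remainder 56

03:56


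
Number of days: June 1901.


Month: June (month 6)
June has 30 days

30 days


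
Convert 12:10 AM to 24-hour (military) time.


Input: 12:10 AM
12 AM → 00 (midnight)

00:10


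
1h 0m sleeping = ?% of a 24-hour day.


Time: 60 minutes
Day: 1440 minutes
Percentage = (60/1440) × 100 ≈ 4.2%

4.2%


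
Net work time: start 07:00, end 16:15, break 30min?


Total time = (16×60+15) - (7×60+0)
= 975 - 420 = 555 min
Minus break: 555 - 30 = 525 min
= 8h 45m

8h 45m (525 minutes)


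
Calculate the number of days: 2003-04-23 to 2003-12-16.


From April 23, 2003 to December 16, 2003
Rest of April 2003: 30 - 23 = 7
Full months: May 31, June 30, July 31, August 31, September 30, October 31, November 30
Days into December 2003: 16
Total = 7 + 31 + 30 + 31 + 31 + 30 + 31 + 30 + 16 = 237 days

237 days


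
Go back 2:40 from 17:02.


14:22

Start: 1022 minutes from midnight
Subtract: 160 minutes
Remaining: 1022 - 160 = 862
Hours: 14, Minutes: 22


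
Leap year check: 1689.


No

Rules: divisible by 4 AND (not by 100 OR by 400)
1689 ÷ 4 = 422 remainder 1 → not divisible by 4
Not divisible by 4 → not a leap year


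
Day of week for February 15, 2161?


Zeller's congruence:
q=15, m=14, k=60, j=21
h = (15 + ⌊13×15/5⌋ + 60 + ⌊60/4⌋ + ⌊21/4⌋ - 2×21) mod 7
= (15 + 39 + 60 + 15 + 5 - 42) mod 7
= 92 mod 7 = 1
h=1 → Sunday

Sunday


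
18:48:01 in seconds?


Hours: 18 × 3600 = 64800
Minutes: 48 × 60 = 2880
Seconds: 1
Total = 64800 + 2880 + 1 = 67681

67681 seconds


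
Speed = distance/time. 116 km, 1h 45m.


Distance: 116 km
Time: 1h 45m = 105 min = 105/60 = 7/4 hours
Speed = 116 ÷ (7/4) = 116 × 4 / 7 = 464/7 ≈ 66.3 km/h

66.3 km/h


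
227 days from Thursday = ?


Start: Thursday (index 3)
(3 + 227) mod 7
= 230 mod 7
= 6
Index 6 → Sunday

Sunday


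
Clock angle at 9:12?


Hour hand = 9×30 + 12×0.5 = 276.0°
Minute hand = 12×6 = 72°
Difference = |276.0 - 72| = 204.0°
Since > 180°: 360 - 204.0 = 156.0°

156.0°


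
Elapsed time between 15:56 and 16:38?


0h 42m

End time in minutes: 16×60 + 38 = 998
Start time in minutes: 15×60 + 56 = 956
Difference = 998 - 956 = 42 minutes
= 0 hours 42 minutes


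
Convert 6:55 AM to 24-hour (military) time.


Input: 6:55 AM
AM hour stays: 6

06:55


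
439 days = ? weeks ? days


62 weeks 5 days

Weeks: 439 ÷ 7 = 62 remainder 5


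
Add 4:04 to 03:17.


Start: 197 minutes from midnight
Add: 244 minutes
Total: 441 minutes
Hours: 441 ÷ 60 = 7 remainder 21

07:21


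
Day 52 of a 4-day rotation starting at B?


Shifts: A, B, C, D
Start: B (index 1)
Day 52: (1 + 52 - 1) mod 4
= 52 mod 4
= 0
Index 0 → shift A

Shift A


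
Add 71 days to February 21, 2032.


Start: February 21, 2032
Add 71 days
February 21 → March 1: 29 - 21 + 1 = 9 days (71 - 9 = 62 left)
March 1 → April 1: 31 - 1 + 1 = 31 days (62 - 31 = 31 left)
April 1 → May 1: 30 - 1 + 1 = 30 days (31 - 30 = 1 left)
May 1 + 1 = May 2, 2032

May 2, 2032


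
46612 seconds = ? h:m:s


Hours: 46612 ÷ 3600 = 12 remainder 3412
Minutes: 3412 ÷ 60 = 56 remainder 52
Seconds: 52

12h 56m 52s


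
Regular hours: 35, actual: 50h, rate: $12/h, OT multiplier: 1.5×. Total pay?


$690.00

Regular: 35h × $12 = $420.00
Overtime: 50 - 35 = 15h
OT pay: 15h × $12 × 1.5 = $270.00
Total = $420.00 + $270.00 = $690.00


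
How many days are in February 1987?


Month: February (month 2)
February: 28 or 29 (leap year)
1987 leap year? No

28 days


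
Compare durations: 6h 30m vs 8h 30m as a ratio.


Duration 1: 390 minutes
Duration 2: 510 minutes
Ratio = 390:510
GCD = 30
Simplified = 13:17
As a decimal: 13/17 ≈ 0.76

13:17 (0.76)


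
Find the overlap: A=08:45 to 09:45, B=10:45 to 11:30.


Meeting A: 525-585 (in minutes from midnight)
Meeting B: 645-690
Overlap start = max(525, 645) = 645
Overlap end = min(585, 690) = 585
Overlap = max(0, 585 - 645) = 0 min

0 minutes


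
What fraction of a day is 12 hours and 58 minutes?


0.5403 (54.03%)

Total minutes: 12×60 + 58 = 778
Day = 24×60 = 1440 minutes
Fraction = 778/1440 ≈ 0.5403
As a percentage: 778/1440 × 100 ≈ 54.03%


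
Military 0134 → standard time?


1:34 AM

Hour: 1
1 < 12 → AM


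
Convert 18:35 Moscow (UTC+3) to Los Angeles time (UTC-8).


07:35

Time difference = UTC-8 - UTC+3 = -11 hours
New hour = (18 -11) mod 24
= 7 mod 24 = 7
Minutes unchanged → 07:35


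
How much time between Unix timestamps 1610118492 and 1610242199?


123707 seconds (34.4 hours / 1.43 days)

Difference = 1610242199 - 1610118492 = 123707 seconds
In hours: 123707 / 3600 ≈ 34.4
In days: 123707 / 86400 ≈ 1.43


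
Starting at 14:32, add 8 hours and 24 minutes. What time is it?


Start: 872 minutes from midnight
Add: 504 minutes
Total: 1376 minutes
Hours: 1376 ÷ 60 = 22 remainder 56

22:56


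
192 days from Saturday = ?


Start: Saturday (index 5)
(5 + 192) mod 7
= 197 mod 7
= 1
Index 1 → Tuesday

Tuesday


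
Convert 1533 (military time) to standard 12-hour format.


3:33 PM

Hour: 15
15 - 12 = 3 → PM


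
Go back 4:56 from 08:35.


03:39

Start: 515 minutes from midnight
Subtract: 296 minutes
Remaining: 515 - 296 = 219
Hours: 3, Minutes: 39


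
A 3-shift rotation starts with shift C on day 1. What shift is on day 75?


Shifts: A, B, C
Start: C (index 2)
Day 75: (2 + 75 - 1) mod 3
= 76 mod 3
= 1
Index 1 → shift B

Shift B


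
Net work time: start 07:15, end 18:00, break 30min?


Total time = (18×60+0) - (7×60+15)
= 1080 - 435 = 645 min
Minus break: 645 - 30 = 615 min
= 10h 15m

10h 15m (615 minutes)


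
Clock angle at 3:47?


168.5°

Hour hand = 3×30 + 47×0.5 = 113.5°
Minute hand = 47×6 = 282°
Difference = |113.5 - 282| = 168.5°


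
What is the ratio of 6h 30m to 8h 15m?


Duration 1: 390 minutes
Duration 2: 495 minutes
Ratio = 390:495
GCD = 15
Simplified = 26:33
As a decimal: 26/33 ≈ 0.79

26:33 (0.79)


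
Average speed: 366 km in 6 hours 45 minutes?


54.2 km/h

Distance: 366 km
Time: 6h 45m = 405 min = 405/60 = 27/4 hours
Speed = 366 ÷ (27/4) = 366 × 4 / 27 = 1464/27 ≈ 54.2 km/h


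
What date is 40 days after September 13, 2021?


October 23, 2021

Start: September 13, 2021
Add 40 days
September 13 → October 1: 30 - 13 + 1 = 18 days (40 - 18 = 22 left)
October 1 + 22 = October 23, 2021


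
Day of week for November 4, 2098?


Tuesday

Zeller's congruence:
q=4, m=11, k=98, j=20
h = (4 + ⌊13×12/5⌋ + 98 + ⌊98/4⌋ + ⌊20/4⌋ - 2×20) mod 7
= (4 + 31 + 98 + 24 + 5 - 40) mod 7
= 122 mod 7 = 3
h=3 → Tuesday


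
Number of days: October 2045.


Month: October (month 10)
October has 31 days

31 days


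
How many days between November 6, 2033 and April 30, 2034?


From November 6, 2033 to April 30, 2034
Rest of November 2033: 30 - 6 = 24
Full months: December 31, January 31, February 2034 28, March 31
Days into April 2034: 30
Total = 24 + 31 + 31 + 28 + 31 + 30 = 175 days

175 days


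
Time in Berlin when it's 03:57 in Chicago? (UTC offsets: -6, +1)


10:57

Time difference = UTC+1 - UTC-6 = +7 hours
New hour = (3 + 7) mod 24
= 10 mod 24 = 10
Minutes unchanged → 10:57


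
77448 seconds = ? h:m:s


21h 30m 48s

Hours: 77448 ÷ 3600 = 21 remainder 1848
Minutes: 1848 ÷ 60 = 30 remainder 48
Seconds: 48


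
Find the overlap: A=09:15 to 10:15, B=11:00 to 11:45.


Meeting A: 555-615 (in minutes from midnight)
Meeting B: 660-705
Overlap start = max(555, 660) = 660
Overlap end = min(615, 705) = 615
Overlap = max(0, 615 - 660) = 0 min

0 minutes


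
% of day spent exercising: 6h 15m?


26.0%

Time: 375 minutes
Day: 1440 minutes
Percentage = (375/1440) × 100 ≈ 26.0%


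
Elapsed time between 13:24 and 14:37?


1h 13m

End time in minutes: 14×60 + 37 = 877
Start time in minutes: 13×60 + 24 = 804
Difference = 877 - 804 = 73 minutes
= 1 hours 13 minutes


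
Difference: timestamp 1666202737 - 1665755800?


Difference = 1666202737 - 1665755800 = 446937 seconds
In hours: 446937 / 3600 ≈ 124.1
In days: 446937 / 86400 ≈ 5.17

446937 seconds (124.1 hours / 5.17 days)


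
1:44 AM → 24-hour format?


01:44

Input: 1:44 AM
AM hour stays: 1


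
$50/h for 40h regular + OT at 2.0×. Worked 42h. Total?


$2200.00

Regular: 40h × $50 = $2000.00
Overtime: 42 - 40 = 2h
OT pay: 2h × $50 × 2.0 = $200.00
Total = $2000.00 + $200.00 = $2200.00


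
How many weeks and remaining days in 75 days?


Weeks: 75 ÷ 7 = 10 remainder 5

10 weeks 5 days


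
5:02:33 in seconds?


Hours: 5 × 3600 = 18000
Minutes: 2 × 60 = 120
Seconds: 33
Total = 18000 + 120 + 33 = 18153

18153 seconds


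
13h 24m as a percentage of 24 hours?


Total minutes: 13×60 + 24 = 804
Day = 24×60 = 1440 minutes
Fraction = 804/1440 ≈ 0.5583
As a percentage: 804/1440 × 100 ≈ 55.83%

0.5583 (55.83%)


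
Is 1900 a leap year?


Rules: divisible by 4 AND (not by 100 OR by 400)
1900 ÷ 4 = 475 exactly → divisible by 4
1900 ÷ 100 = 19 exactly → divisible by 100
1900 ÷ 400 = 4 remainder 300 → not divisible by 400
Divisible by 100 but not by 400 → not a leap year

No


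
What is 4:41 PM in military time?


Input: 4:41 PM
PM: 4 + 12 = 16

16:41


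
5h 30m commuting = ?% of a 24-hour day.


22.9%

Time: 330 minutes
Day: 1440 minutes
Percentage = (330/1440) × 100 ≈ 22.9%


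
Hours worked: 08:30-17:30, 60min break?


8h 0m (480 minutes)

Total time = (17×60+30) - (8×60+30)
= 1050 - 510 = 540 min
Minus break: 540 - 60 = 480 min
= 8h 0m


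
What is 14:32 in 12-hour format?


Hour: 14
14 - 12 = 2 → PM

2:32 PM


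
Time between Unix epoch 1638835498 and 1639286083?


Difference = 1639286083 - 1638835498 = 450585 seconds
In hours: 450585 / 3600 ≈ 125.2
In days: 450585 / 86400 ≈ 5.22

450585 seconds (125.2 hours / 5.22 days)


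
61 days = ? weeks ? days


Weeks: 61 ÷ 7 = 8 remainder 5

8 weeks 5 days


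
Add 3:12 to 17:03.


Start: 1023 minutes from midnight
Add: 192 minutes
Total: 1215 minutes
Hours: 1215 ÷ 60 = 20 remainder 15

20:15


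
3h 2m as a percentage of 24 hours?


Total minutes: 3×60 + 2 = 182
Day = 24×60 = 1440 minutes
Fraction = 182/1440 ≈ 0.1264
As a percentage: 182/1440 × 100 ≈ 12.64%

0.1264 (12.64%)


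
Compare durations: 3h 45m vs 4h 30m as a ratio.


5:6 (0.83)

Duration 1: 225 minutes
Duration 2: 270 minutes
Ratio = 225:270
GCD = 45
Simplified = 5:6
As a decimal: 5/6 ≈ 0.83


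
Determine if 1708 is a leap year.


Rules: divisible by 4 AND (not by 100 OR by 400)
1708 ÷ 4 = 427 exactly → divisible by 4
1708 ÷ 100 = 17 remainder 8 → not divisible by 100
Divisible by 4 but not by 100 → leap year

Yes


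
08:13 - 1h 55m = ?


Start: 493 minutes from midnight
Subtract: 115 minutes
Remaining: 493 - 115 = 378
Hours: 6, Minutes: 18

06:18


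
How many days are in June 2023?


30 days

Month: June (month 6)
June has 30 days


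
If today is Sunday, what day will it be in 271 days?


Friday

Start: Sunday (index 6)
(6 + 271) mod 7
= 277 mod 7
= 4
Index 4 → Friday


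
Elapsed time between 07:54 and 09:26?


1h 32m

End time in minutes: 9×60 + 26 = 566
Start time in minutes: 7×60 + 54 = 474
Difference = 566 - 474 = 92 minutes
= 1 hours 32 minutes


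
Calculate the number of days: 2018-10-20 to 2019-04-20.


182 days

From October 20, 2018 to April 20, 2019
Rest of October 2018: 31 - 20 = 11
Full months: November 30, December 31, January 31, February 2019 28, March 31
Days into April 2019: 20
Total = 11 + 30 + 31 + 31 + 28 + 31 + 20 = 182 days


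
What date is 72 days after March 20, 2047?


May 31, 2047

Start: March 20, 2047
Add 72 days
March 20 → April 1: 31 - 20 + 1 = 12 days (72 - 12 = 60 left)
April 1 → May 1: 30 - 1 + 1 = 30 days (60 - 30 = 30 left)
May 1 + 30 = May 31, 2047


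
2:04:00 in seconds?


7440 seconds

Hours: 2 × 3600 = 7200
Minutes: 4 × 60 = 240
Seconds: 0
Total = 7200 + 240 + 0 = 7440


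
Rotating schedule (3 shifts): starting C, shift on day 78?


Shifts: A, B, C
Start: C (index 2)
Day 78: (2 + 78 - 1) mod 3
= 79 mod 3
= 1
Index 1 → shift B

Shift B


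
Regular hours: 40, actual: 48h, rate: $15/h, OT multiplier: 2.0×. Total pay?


Regular: 40h × $15 = $600.00
Overtime: 48 - 40 = 8h
OT pay: 8h × $15 × 2.0 = $240.00
Total = $600.00 + $240.00 = $840.00

$840.00


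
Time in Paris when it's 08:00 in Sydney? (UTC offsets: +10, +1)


23:00 (previous day)

Time difference = UTC+1 - UTC+10 = -9 hours
New hour = (8 -9) mod 24
= -1 mod 24 = 23
Minutes unchanged → 23:00; -1 < 0 → previous day


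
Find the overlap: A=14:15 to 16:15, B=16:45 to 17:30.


Meeting A: 855-975 (in minutes from midnight)
Meeting B: 1005-1050
Overlap start = max(855, 1005) = 1005
Overlap end = min(975, 1050) = 975
Overlap = max(0, 975 - 1005) = 0 min

0 minutes


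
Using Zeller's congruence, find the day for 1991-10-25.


Zeller's congruence:
q=25, m=10, k=91, j=19
h = (25 + ⌊13×11/5⌋ + 91 + ⌊91/4⌋ + ⌊19/4⌋ - 2×19) mod 7
= (25 + 28 + 91 + 22 + 4 - 38) mod 7
= 132 mod 7 = 6
h=6 → Friday

Friday


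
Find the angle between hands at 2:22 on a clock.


Hour hand = 2×30 + 22×0.5 = 71.0°
Minute hand = 22×6 = 132°
Difference = |71.0 - 132| = 61.0°

61.0°


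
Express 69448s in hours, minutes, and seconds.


Hours: 69448 ÷ 3600 = 19 remainder 1048
Minutes: 1048 ÷ 60 = 17 remainder 28
Seconds: 28

19h 17m 28s


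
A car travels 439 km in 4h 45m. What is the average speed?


92.4 km/h

Distance: 439 km
Time: 4h 45m = 285 min = 285/60 = 19/4 hours
Speed = 439 ÷ (19/4) = 439 × 4 / 19 = 1756/19 ≈ 92.4 km/h


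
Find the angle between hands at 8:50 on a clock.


35.0°

Hour hand = 8×30 + 50×0.5 = 265.0°
Minute hand = 50×6 = 300°
Difference = |265.0 - 300| = 35.0°


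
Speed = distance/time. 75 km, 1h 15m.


Distance: 75 km
Time: 1h 15m = 75 min = 75/60 = 5/4 hours
Speed = 75 ÷ (5/4) = 75 × 4 / 5 = 300/5 = 60.0 km/h

60.0 km/h


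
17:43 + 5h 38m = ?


23:21

Start: 1063 minutes from midnight
Add: 338 minutes
Total: 1401 minutes
Hours: 1401 ÷ 60 = 23 remainder 21


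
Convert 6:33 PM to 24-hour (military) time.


18:33

Input: 6:33 PM
PM: 6 + 12 = 18


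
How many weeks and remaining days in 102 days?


14 weeks 4 days

Weeks: 102 ÷ 7 = 14 remainder 4


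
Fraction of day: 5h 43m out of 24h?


Total minutes: 5×60 + 43 = 343
Day = 24×60 = 1440 minutes
Fraction = 343/1440 ≈ 0.2382
As a percentage: 343/1440 × 100 ≈ 23.82%

0.2382 (23.82%)


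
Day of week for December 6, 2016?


Tuesday

Zeller's congruence:
q=6, m=12, k=16, j=20
h = (6 + ⌊13×13/5⌋ + 16 + ⌊16/4⌋ + ⌊20/4⌋ - 2×20) mod 7
= (6 + 33 + 16 + 4 + 5 - 40) mod 7
= 24 mod 7 = 3
h=3 → Tuesday


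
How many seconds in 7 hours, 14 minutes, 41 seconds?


26081 seconds

Hours: 7 × 3600 = 25200
Minutes: 14 × 60 = 840
Seconds: 41
Total = 25200 + 840 + 41 = 26081


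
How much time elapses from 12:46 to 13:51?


1h 5m

End time in minutes: 13×60 + 51 = 831
Start time in minutes: 12×60 + 46 = 766
Difference = 831 - 766 = 65 minutes
= 1 hours 5 minutes


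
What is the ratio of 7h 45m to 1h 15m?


31:5 (6.20)

Duration 1: 465 minutes
Duration 2: 75 minutes
Ratio = 465:75
GCD = 15
Simplified = 31:5
As a decimal: 31/5 = 6.20


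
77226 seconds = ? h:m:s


21h 27m 6s

Hours: 77226 ÷ 3600 = 21 remainder 1626
Minutes: 1626 ÷ 60 = 27 remainder 6
Seconds: 6


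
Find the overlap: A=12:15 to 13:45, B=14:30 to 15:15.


Meeting A: 735-825 (in minutes from midnight)
Meeting B: 870-915
Overlap start = max(735, 870) = 870
Overlap end = min(825, 915) = 825
Overlap = max(0, 825 - 870) = 0 min

0 minutes


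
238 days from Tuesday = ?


Tuesday

Start: Tuesday (index 1)
(1 + 238) mod 7
= 239 mod 7
= 1
Index 1 → Tuesday


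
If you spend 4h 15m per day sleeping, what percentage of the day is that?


17.7%

Time: 255 minutes
Day: 1440 minutes
Percentage = (255/1440) × 100 ≈ 17.7%


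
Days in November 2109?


Month: November (month 11)
November has 30 days

30 days


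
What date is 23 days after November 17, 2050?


Start: November 17, 2050
Add 23 days
November 17 → December 1: 30 - 17 + 1 = 14 days (23 - 14 = 9 left)
December 1 + 9 = December 10, 2050

December 10, 2050


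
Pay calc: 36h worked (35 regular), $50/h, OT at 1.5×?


Regular: 35h × $50 = $1750.00
Overtime: 36 - 35 = 1h
OT pay: 1h × $50 × 1.5 = $75.00
Total = $1750.00 + $75.00 = $1825.00

$1825.00


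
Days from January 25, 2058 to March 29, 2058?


63 days

From January 25, 2058 to March 29, 2058
Rest of January 2058: 31 - 25 = 6
Full months: February 2058 28
Days into March 2058: 29
Total = 6 + 28 + 29 = 63 days


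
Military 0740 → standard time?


Hour: 7
7 < 12 → AM

7:40 AM


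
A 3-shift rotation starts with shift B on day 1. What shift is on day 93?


Shifts: A, B, C
Start: B (index 1)
Day 93: (1 + 93 - 1) mod 3
= 93 mod 3
= 0
Index 0 → shift A

Shift A


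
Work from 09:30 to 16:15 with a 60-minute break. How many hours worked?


Total time = (16×60+15) - (9×60+30)
= 975 - 570 = 405 min
Minus break: 405 - 60 = 345 min
= 5h 45m

5h 45m (345 minutes)


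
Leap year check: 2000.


Rules: divisible by 4 AND (not by 100 OR by 400)
2000 ÷ 4 = 500 exactly → divisible by 4
2000 ÷ 100 = 20 exactly → divisible by 100
2000 ÷ 400 = 5 exactly → divisible by 400
Divisible by 400 → leap year

Yes


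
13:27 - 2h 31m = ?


10:56

Start: 807 minutes from midnight
Subtract: 151 minutes
Remaining: 807 - 151 = 656
Hours: 10, Minutes: 56


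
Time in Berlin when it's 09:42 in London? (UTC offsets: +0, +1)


10:42

Time difference = UTC+1 - UTC+0 = +1 hours
New hour = (9 + 1) mod 24
= 10 mod 24 = 10
Minutes unchanged → 10:42


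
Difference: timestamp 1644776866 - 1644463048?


Difference = 1644776866 - 1644463048 = 313818 seconds
In hours: 313818 / 3600 ≈ 87.2
In days: 313818 / 86400 ≈ 3.63

313818 seconds (87.2 hours / 3.63 days)


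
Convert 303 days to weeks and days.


43 weeks 2 days

Weeks: 303 ÷ 7 = 43 remainder 2


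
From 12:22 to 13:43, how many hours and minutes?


End time in minutes: 13×60 + 43 = 823
Start time in minutes: 12×60 + 22 = 742
Difference = 823 - 742 = 81 minutes
= 1 hours 21 minutes

1h 21m


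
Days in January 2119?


Month: January (month 1)
January has 31 days

31 days


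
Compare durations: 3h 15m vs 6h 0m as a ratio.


13:24 (0.54)

Duration 1: 195 minutes
Duration 2: 360 minutes
Ratio = 195:360
GCD = 15
Simplified = 13:24
As a decimal: 13/24 ≈ 0.54


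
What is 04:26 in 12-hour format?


4:26 AM

Hour: 4
4 < 12 → AM


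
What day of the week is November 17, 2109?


Sunday

Zeller's congruence:
q=17, m=11, k=9, j=21
h = (17 + ⌊13×12/5⌋ + 9 + ⌊9/4⌋ + ⌊21/4⌋ - 2×21) mod 7
= (17 + 31 + 9 + 2 + 5 - 42) mod 7
= 22 mod 7 = 1
h=1 → Sunday


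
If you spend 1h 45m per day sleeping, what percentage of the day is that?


Time: 105 minutes
Day: 1440 minutes
Percentage = (105/1440) × 100 ≈ 7.3%

7.3%


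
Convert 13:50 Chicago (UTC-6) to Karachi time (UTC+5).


00:50 (next day)

Time difference = UTC+5 - UTC-6 = +11 hours
New hour = (13 + 11) mod 24
= 24 mod 24 = 0
Minutes unchanged → 00:50; 24 ≥ 24 → next day


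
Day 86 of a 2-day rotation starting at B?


Shift A

Shifts: A, B
Start: B (index 1)
Day 86: (1 + 86 - 1) mod 2
= 86 mod 2
= 0
Index 0 → shift A


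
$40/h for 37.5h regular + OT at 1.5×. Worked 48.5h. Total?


Regular: 37.5h × $40 = $1500.00
Overtime: 48.5 - 37.5 = 11.0h
OT pay: 11.0h × $40 × 1.5 = $660.00
Total = $1500.00 + $660.00 = $2160.00

$2160.00


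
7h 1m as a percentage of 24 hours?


Total minutes: 7×60 + 1 = 421
Day = 24×60 = 1440 minutes
Fraction = 421/1440 ≈ 0.2924
As a percentage: 421/1440 × 100 ≈ 29.24%

0.2924 (29.24%)


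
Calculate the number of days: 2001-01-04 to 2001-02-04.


From January 4, 2001 to February 4, 2001
Rest of January 2001: 31 - 4 = 27
Days into February 2001: 4
Total = 27 + 4 = 31 days

31 days


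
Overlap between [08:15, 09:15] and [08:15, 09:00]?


Meeting A: 495-555 (in minutes from midnight)
Meeting B: 495-540
Overlap start = max(495, 495) = 495
Overlap end = min(555, 540) = 540
Overlap = max(0, 540 - 495) = 45 min

45 minutes


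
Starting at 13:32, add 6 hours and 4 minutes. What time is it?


19:36

Start: 812 minutes from midnight
Add: 364 minutes
Total: 1176 minutes
Hours: 1176 ÷ 60 = 19 remainder 36


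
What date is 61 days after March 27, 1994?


May 27, 1994

Start: March 27, 1994
Add 61 days
March 27 → April 1: 31 - 27 + 1 = 5 days (61 - 5 = 56 left)
April 1 → May 1: 30 - 1 + 1 = 30 days (56 - 30 = 26 left)
May 1 + 26 = May 27, 1994


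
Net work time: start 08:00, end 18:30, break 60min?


Total time = (18×60+30) - (8×60+0)
= 1110 - 480 = 630 min
Minus break: 630 - 60 = 570 min
= 9h 30m

9h 30m (570 minutes)


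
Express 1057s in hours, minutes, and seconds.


Hours: 1057 ÷ 3600 = 0 remainder 1057
Minutes: 1057 ÷ 60 = 17 remainder 37
Seconds: 37

0h 17m 37s


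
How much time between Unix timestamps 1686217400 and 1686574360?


Difference = 1686574360 - 1686217400 = 356960 seconds
In hours: 356960 / 3600 ≈ 99.2
In days: 356960 / 86400 ≈ 4.13

356960 seconds (99.2 hours / 4.13 days)


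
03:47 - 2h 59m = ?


Start: 227 minutes from midnight
Subtract: 179 minutes
Remaining: 227 - 179 = 48
Hours: 0, Minutes: 48

00:48


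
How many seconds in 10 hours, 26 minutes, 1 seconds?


Hours: 10 × 3600 = 36000
Minutes: 26 × 60 = 1560
Seconds: 1
Total = 36000 + 1560 + 1 = 37561

37561 seconds


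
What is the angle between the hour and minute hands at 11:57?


Hour hand = 11×30 + 57×0.5 = 358.5°
Minute hand = 57×6 = 342°
Difference = |358.5 - 342| = 16.5°

16.5°


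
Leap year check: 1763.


Rules: divisible by 4 AND (not by 100 OR by 400)
1763 ÷ 4 = 440 remainder 3 → not divisible by 4
Not divisible by 4 → not a leap year

No


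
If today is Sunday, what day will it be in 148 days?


Monday

Start: Sunday (index 6)
(6 + 148) mod 7
= 154 mod 7
= 0
Index 0 → Monday


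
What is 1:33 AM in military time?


Input: 1:33 AM
AM hour stays: 1

01:33


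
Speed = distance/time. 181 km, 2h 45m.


65.8 km/h

Distance: 181 km
Time: 2h 45m = 165 min = 165/60 = 11/4 hours
Speed = 181 ÷ (11/4) = 181 × 4 / 11 = 724/11 ≈ 65.8 km/h


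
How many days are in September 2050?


Month: September (month 9)
September has 30 days

30 days


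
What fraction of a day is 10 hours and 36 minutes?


Total minutes: 10×60 + 36 = 636
Day = 24×60 = 1440 minutes
Fraction = 636/1440 ≈ 0.4417
As a percentage: 636/1440 × 100 ≈ 44.17%

0.4417 (44.17%)


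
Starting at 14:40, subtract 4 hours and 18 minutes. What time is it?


10:22

Start: 880 minutes from midnight
Subtract: 258 minutes
Remaining: 880 - 258 = 622
Hours: 10, Minutes: 22


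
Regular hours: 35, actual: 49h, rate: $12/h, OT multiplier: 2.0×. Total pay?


Regular: 35h × $12 = $420.00
Overtime: 49 - 35 = 14h
OT pay: 14h × $12 × 2.0 = $336.00
Total = $420.00 + $336.00 = $756.00

$756.00


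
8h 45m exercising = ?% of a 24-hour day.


36.5%

Time: 525 minutes
Day: 1440 minutes
Percentage = (525/1440) × 100 ≈ 36.5%


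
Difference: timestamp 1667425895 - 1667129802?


Difference = 1667425895 - 1667129802 = 296093 seconds
In hours: 296093 / 3600 ≈ 82.2
In days: 296093 / 86400 ≈ 3.43

296093 seconds (82.2 hours / 3.43 days)


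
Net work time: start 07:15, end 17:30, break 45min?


Total time = (17×60+30) - (7×60+15)
= 1050 - 435 = 615 min
Minus break: 615 - 45 = 570 min
= 9h 30m

9h 30m (570 minutes)


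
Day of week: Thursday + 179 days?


Monday

Start: Thursday (index 3)
(3 + 179) mod 7
= 182 mod 7
= 0
Index 0 → Monday


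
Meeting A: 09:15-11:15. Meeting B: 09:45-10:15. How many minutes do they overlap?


Meeting A: 555-675 (in minutes from midnight)
Meeting B: 585-615
Overlap start = max(555, 585) = 585
Overlap end = min(675, 615) = 615
Overlap = max(0, 615 - 585) = 30 min

30 minutes


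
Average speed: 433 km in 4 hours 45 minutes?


Distance: 433 km
Time: 4h 45m = 285 min = 285/60 = 19/4 hours
Speed = 433 ÷ (19/4) = 433 × 4 / 19 = 1732/19 ≈ 91.2 km/h

91.2 km/h


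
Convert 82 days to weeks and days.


Weeks: 82 ÷ 7 = 11 remainder 5

11 weeks 5 days


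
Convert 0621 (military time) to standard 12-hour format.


6:21 AM

Hour: 6
6 < 12 → AM


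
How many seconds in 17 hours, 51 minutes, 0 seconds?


Hours: 17 × 3600 = 61200
Minutes: 51 × 60 = 3060
Seconds: 0
Total = 61200 + 3060 + 0 = 64260

64260 seconds


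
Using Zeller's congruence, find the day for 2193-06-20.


Zeller's congruence:
q=20, m=6, k=93, j=21
h = (20 + ⌊13×7/5⌋ + 93 + ⌊93/4⌋ + ⌊21/4⌋ - 2×21) mod 7
= (20 + 18 + 93 + 23 + 5 - 42) mod 7
= 117 mod 7 = 5
h=5 → Thursday

Thursday
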